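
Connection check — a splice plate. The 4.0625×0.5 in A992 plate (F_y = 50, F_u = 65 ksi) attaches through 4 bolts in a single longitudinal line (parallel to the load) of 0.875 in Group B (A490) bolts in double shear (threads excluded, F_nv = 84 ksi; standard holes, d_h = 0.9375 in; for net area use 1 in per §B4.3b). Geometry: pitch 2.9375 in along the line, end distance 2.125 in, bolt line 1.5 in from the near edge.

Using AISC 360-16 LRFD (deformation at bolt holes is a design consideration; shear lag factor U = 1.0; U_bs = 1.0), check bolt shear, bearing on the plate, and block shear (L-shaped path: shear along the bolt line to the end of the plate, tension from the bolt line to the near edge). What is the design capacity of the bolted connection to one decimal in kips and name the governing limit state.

133.1 kips (block shear governs)

Bolt shear: A_b = π(0.875)²/4 = 0.60132 in². φR_n = 0.75 × 84 × 0.60132 × 4 × 2 = 303.1 kips.
Bearing (0.5 in plate, F_u = 65 ksi): end bolts L_c = 2.125 − 0.9375/2 = 1.65625, R_n = min(1.2×1.65625×0.5×65, 2.4×0.875×0.5×65) = 64.594 kips/bolt; interior L_c = 2.9375 − 0.9375 = 2, R_n = 68.25 kips/bolt. φR_n = 0.75 × (1×64.594 + 3×68.25) = 202.0 kips.
Block shear: shear path 1×[2.125+3×2.9375] = 1×10.9375 in, A_gv = 5.4688, A_nv = 1×(10.9375 − 3.5×1)×0.5 = 3.7188 in²; tension to near edge: (1.5 − 0.5×1)×0.5 = 0.5 in². R_n = min(0.6×65×3.7188, 0.6×50×5.4688) + 1.0×65×0.5 = min(145.03, 164.06) + 32.5 = 177.53 kips. φR_n = 0.75 × 177.53 = 133.1 kips.
Governing: min(303.1, 202.0, 133.1) = 133.1 kips → block shear.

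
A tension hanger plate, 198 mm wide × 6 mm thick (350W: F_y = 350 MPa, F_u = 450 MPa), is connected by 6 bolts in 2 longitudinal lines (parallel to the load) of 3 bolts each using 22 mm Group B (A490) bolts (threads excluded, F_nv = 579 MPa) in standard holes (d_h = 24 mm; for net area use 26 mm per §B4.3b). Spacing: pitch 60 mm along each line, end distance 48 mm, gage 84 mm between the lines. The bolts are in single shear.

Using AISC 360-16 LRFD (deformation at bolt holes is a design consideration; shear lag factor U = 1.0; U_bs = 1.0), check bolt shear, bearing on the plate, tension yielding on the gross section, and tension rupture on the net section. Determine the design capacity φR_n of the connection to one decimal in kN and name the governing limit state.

Bolt shear: A_b = π(22)²/4 = 380.13 mm². φR_n = 0.75 × 579 × 380.13 × 6 × 1 = 990.4 kN.
Bearing (6 mm plate, F_u = 450 MPa): end bolts L_c = 48 − 24/2 = 36, R_n = min(1.2×36×6×450, 2.4×22×6×450) = 116.64 kN/bolt; interior L_c = 60 − 24 = 36, R_n = 116.64 kN/bolt. φR_n = 0.75 × (2×116.64 + 4×116.64) = 524.9 kN.
Tension yield (gross): A_g = 198×6 = 1188 mm². φR_n = 0.90 × 350 × 1188 = 374.2 kN.
Tension rupture (net): A_n = (198 − 2×26)×6 = 876 mm² (U = 1.0, A_e = A_n). φR_n = 0.75 × 450 × 876 = 295.7 kN.
Governing: min(990.4, 524.9, 374.2, 295.7) = 295.7 kN → net-section rupture.

295.7 kN (net-section rupture governs)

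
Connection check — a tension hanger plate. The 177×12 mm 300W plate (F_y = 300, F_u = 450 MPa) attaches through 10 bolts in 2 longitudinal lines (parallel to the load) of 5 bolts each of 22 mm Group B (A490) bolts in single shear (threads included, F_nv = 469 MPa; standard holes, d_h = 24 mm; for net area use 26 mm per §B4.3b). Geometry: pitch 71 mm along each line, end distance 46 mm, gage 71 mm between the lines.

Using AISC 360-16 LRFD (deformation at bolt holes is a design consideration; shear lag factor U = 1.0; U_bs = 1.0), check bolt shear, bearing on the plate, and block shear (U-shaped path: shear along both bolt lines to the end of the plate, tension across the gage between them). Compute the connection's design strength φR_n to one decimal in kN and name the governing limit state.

Bolt shear: A_b = π(22)²/4 = 380.13 mm². φR_n = 0.75 × 469 × 380.13 × 10 × 1 = 1337.1 kN.
Bearing (12 mm plate, F_u = 450 MPa): end bolts L_c = 46 − 24/2 = 34, R_n = min(1.2×34×12×450, 2.4×22×12×450) = 220.32 kN/bolt; interior L_c = 71 − 24 = 47, R_n = 285.12 kN/bolt. φR_n = 0.75 × (2×220.32 + 8×285.12) = 2041.2 kN.
Block shear: shear path 2×[46+4×71] = 2×330 mm, A_gv = 7920, A_nv = 2×(330 − 4.5×26)×12 = 5112 mm²; tension across gage: (71 − 1×26)×12 = 540 mm². R_n = min(0.6×450×5112, 0.6×300×7920) + 1.0×450×540 = min(1380.2, 1425.6) + 243 = 1623.2 kN. φR_n = 0.75 × 1623.2 = 1217.4 kN.
Governing: min(1337.1, 2041.2, 1217.4) = 1217.4 kN → block shear.

1217.4 kN (block shear governs)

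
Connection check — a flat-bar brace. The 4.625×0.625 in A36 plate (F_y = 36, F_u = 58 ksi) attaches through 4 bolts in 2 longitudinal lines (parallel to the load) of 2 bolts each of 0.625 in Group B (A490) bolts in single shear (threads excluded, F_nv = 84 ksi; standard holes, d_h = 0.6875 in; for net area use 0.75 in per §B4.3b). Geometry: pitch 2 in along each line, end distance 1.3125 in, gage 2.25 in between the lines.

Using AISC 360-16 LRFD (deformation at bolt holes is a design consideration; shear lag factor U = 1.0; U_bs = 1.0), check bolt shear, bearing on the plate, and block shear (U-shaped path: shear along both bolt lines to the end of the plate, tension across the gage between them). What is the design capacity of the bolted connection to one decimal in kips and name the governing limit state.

Bolt shear: A_b = π(0.625)²/4 = 0.3068 in². φR_n = 0.75 × 84 × 0.3068 × 4 × 1 = 77.3 kips.
Bearing (0.625 in plate, F_u = 58 ksi): end bolts L_c = 1.3125 − 0.6875/2 = 0.96875, R_n = min(1.2×0.96875×0.625×58, 2.4×0.625×0.625×58) = 42.141 kips/bolt; interior L_c = 2 − 0.6875 = 1.3125, R_n = 54.375 kips/bolt. φR_n = 0.75 × (2×42.141 + 2×54.375) = 144.8 kips.
Block shear: shear path 2×[1.3125+1×2] = 2×3.3125 in, A_gv = 4.1406, A_nv = 2×(3.3125 − 1.5×0.75)×0.625 = 2.7344 in²; tension across gage: (2.25 − 1×0.75)×0.625 = 0.9375 in². R_n = min(0.6×58×2.7344, 0.6×36×4.1406) + 1.0×58×0.9375 = min(95.157, 89.437) + 54.375 = 143.81 kips. φR_n = 0.75 × 143.81 = 107.9 kips.
Governing: min(77.3, 144.8, 107.9) = 77.3 kips → bolt shear.

77.3 kips (bolt shear governs)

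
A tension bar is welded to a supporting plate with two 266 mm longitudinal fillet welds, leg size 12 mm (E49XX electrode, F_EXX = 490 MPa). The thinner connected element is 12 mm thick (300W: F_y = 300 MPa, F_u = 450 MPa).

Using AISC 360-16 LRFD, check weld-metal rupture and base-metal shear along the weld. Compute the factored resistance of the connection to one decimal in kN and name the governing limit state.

Weld metal: throat = 0.707×12 = 8.484 mm, L = 2×266 = 532 mm. φR_n = 0.75 × 0.6 × 490 × 8.484 × 532 = 995.2 kN.
Base metal shear (12 mm plate): yield φR_n = 1.0×0.6×300×12×532 = 1149.1 kN; rupture φR_n = 0.75×0.6×450×12×532 = 1292.8 kN; take 1149.1 kN (yield).
Governing: min(995.2, 1149.1) = 995.2 kN → weld metal.

995.2 kN (weld metal governs)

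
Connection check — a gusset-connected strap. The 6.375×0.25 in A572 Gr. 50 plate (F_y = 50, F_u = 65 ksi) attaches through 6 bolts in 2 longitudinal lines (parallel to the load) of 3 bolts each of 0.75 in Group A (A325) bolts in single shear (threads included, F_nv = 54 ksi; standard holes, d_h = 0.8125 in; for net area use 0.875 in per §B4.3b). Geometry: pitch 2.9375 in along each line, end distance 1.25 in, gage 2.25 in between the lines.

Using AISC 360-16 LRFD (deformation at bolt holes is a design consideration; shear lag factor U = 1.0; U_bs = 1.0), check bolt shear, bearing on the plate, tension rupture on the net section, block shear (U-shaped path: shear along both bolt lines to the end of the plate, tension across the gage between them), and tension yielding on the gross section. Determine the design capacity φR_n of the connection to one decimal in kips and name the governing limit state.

Bolt shear: A_b = π(0.75)²/4 = 0.44179 in². φR_n = 0.75 × 54 × 0.44179 × 6 × 1 = 107.4 kips.
Bearing (0.25 in plate, F_u = 65 ksi): end bolts L_c = 1.25 − 0.8125/2 = 0.84375, R_n = min(1.2×0.84375×0.25×65, 2.4×0.75×0.25×65) = 16.453 kips/bolt; interior L_c = 2.9375 − 0.8125 = 2.125, R_n = 29.25 kips/bolt. φR_n = 0.75 × (2×16.453 + 4×29.25) = 112.4 kips.
Tension rupture (net): A_n = (6.375 − 2×0.875)×0.25 = 1.1563 in² (U = 1.0, A_e = A_n). φR_n = 0.75 × 65 × 1.1563 = 56.4 kips.
Block shear: shear path 2×[1.25+2×2.9375] = 2×7.125 in, A_gv = 3.5625, A_nv = 2×(7.125 − 2.5×0.875)×0.25 = 2.4688 in²; tension across gage: (2.25 − 1×0.875)×0.25 = 0.34375 in². R_n = min(0.6×65×2.4688, 0.6×50×3.5625) + 1.0×65×0.34375 = min(96.283, 106.88) + 22.344 = 118.63 kips. φR_n = 0.75 × 118.63 = 89.0 kips.
Tension yield (gross): A_g = 6.375×0.25 = 1.5938 in². φR_n = 0.90 × 50 × 1.5938 = 71.7 kips.
Governing: min(107.4, 112.4, 56.4, 89.0, 71.7) = 56.4 kips → net-section rupture.

56.4 kips (net-section rupture governs)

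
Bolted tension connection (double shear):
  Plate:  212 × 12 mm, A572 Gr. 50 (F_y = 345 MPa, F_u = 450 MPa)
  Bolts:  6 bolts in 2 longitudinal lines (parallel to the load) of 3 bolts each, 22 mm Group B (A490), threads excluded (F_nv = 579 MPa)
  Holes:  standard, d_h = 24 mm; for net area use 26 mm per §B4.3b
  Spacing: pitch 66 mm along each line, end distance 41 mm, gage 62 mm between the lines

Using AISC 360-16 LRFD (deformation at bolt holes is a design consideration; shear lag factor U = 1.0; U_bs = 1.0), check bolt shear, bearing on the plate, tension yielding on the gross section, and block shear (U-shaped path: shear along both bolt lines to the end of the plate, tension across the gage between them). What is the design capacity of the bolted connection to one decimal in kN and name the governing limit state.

Bolt shear: A_b = π(22)²/4 = 380.13 mm². φR_n = 0.75 × 579 × 380.13 × 6 × 2 = 1980.9 kN.
Bearing (12 mm plate, F_u = 450 MPa): end bolts L_c = 41 − 24/2 = 29, R_n = min(1.2×29×12×450, 2.4×22×12×450) = 187.92 kN/bolt; interior L_c = 66 − 24 = 42, R_n = 272.16 kN/bolt. φR_n = 0.75 × (2×187.92 + 4×272.16) = 1098.4 kN.
Tension yield (gross): A_g = 212×12 = 2544 mm². φR_n = 0.90 × 345 × 2544 = 789.9 kN.
Block shear: shear path 2×[41+2×66] = 2×173 mm, A_gv = 4152, A_nv = 2×(173 − 2.5×26)×12 = 2592 mm²; tension across gage: (62 − 1×26)×12 = 432 mm². R_n = min(0.6×450×2592, 0.6×345×4152) + 1.0×450×432 = min(699.84, 859.46) + 194.4 = 894.24 kN. φR_n = 0.75 × 894.24 = 670.7 kN.
Governing: min(1980.9, 1098.4, 789.9, 670.7) = 670.7 kN → block shear.

670.7 kN (block shear governs)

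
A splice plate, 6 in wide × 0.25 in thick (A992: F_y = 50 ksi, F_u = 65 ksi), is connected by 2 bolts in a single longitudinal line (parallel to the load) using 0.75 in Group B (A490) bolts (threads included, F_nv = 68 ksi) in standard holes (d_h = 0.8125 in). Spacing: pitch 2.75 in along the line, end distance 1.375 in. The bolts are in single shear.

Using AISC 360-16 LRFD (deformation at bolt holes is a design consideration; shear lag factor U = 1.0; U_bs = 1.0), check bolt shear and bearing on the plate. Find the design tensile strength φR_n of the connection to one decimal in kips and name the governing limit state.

Bolt shear: A_b = π(0.75)²/4 = 0.44179 in². φR_n = 0.75 × 68 × 0.44179 × 2 × 1 = 45.1 kips.
Bearing (0.25 in plate, F_u = 65 ksi): end bolts L_c = 1.375 − 0.8125/2 = 0.96875, R_n = min(1.2×0.96875×0.25×65, 2.4×0.75×0.25×65) = 18.891 kips/bolt; interior L_c = 2.75 − 0.8125 = 1.9375, R_n = 29.25 kips/bolt. φR_n = 0.75 × (1×18.891 + 1×29.25) = 36.1 kips.
Governing: min(45.1, 36.1) = 36.1 kips → bearing.

36.1 kips (bearing governs)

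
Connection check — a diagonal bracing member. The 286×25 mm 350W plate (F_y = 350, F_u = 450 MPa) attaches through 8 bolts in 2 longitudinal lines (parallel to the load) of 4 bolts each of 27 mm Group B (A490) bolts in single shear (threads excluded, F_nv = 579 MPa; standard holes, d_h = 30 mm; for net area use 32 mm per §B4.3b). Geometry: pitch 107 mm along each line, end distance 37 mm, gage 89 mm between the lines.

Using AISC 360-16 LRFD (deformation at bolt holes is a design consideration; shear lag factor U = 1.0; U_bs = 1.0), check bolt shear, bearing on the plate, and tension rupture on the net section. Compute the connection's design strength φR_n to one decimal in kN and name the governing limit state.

Bolt shear: A_b = π(27)²/4 = 572.56 mm². φR_n = 0.75 × 579 × 572.56 × 8 × 1 = 1989.1 kN.
Bearing (25 mm plate, F_u = 450 MPa): end bolts L_c = 37 − 30/2 = 22, R_n = min(1.2×22×25×450, 2.4×27×25×450) = 297 kN/bolt; interior L_c = 107 − 30 = 77, R_n = 729 kN/bolt. φR_n = 0.75 × (2×297 + 6×729) = 3726.0 kN.
Tension rupture (net): A_n = (286 − 2×32)×25 = 5550 mm² (U = 1.0, A_e = A_n). φR_n = 0.75 × 450 × 5550 = 1873.1 kN.
Governing: min(1989.1, 3726.0, 1873.1) = 1873.1 kN → net-section rupture.

1873.1 kN (net-section rupture governs)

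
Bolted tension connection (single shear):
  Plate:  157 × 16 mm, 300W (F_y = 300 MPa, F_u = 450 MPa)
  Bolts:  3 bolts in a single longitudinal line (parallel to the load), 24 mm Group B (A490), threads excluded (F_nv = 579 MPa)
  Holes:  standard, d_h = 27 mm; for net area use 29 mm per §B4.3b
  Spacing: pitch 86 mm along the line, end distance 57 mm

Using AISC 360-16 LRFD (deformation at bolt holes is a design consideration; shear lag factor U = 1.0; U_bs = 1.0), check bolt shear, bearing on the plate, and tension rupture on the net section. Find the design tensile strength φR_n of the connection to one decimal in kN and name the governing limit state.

589.4 kN (bolt shear governs)

Bolt shear: A_b = π(24)²/4 = 452.39 mm². φR_n = 0.75 × 579 × 452.39 × 3 × 1 = 589.4 kN.
Bearing (16 mm plate, F_u = 450 MPa): end bolts L_c = 57 − 27/2 = 43.5, R_n = min(1.2×43.5×16×450, 2.4×24×16×450) = 375.84 kN/bolt; interior L_c = 86 − 27 = 59, R_n = 414.72 kN/bolt. φR_n = 0.75 × (1×375.84 + 2×414.72) = 904.0 kN.
Tension rupture (net): A_n = (157 − 1×29)×16 = 2048 mm² (U = 1.0, A_e = A_n). φR_n = 0.75 × 450 × 2048 = 691.2 kN.
Governing: min(589.4, 904.0, 691.2) = 589.4 kN → bolt shear.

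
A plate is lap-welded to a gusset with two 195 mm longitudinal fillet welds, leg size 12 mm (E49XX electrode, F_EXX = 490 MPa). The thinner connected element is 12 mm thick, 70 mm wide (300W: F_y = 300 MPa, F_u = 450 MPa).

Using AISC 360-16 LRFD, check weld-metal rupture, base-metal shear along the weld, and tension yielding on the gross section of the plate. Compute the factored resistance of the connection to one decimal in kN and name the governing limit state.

Weld metal: throat = 0.707×12 = 8.484 mm, L = 2×195 = 390 mm. φR_n = 0.75 × 0.6 × 490 × 8.484 × 390 = 729.6 kN.
Base metal shear (12 mm plate): yield φR_n = 1.0×0.6×300×12×390 = 842.4 kN; rupture φR_n = 0.75×0.6×450×12×390 = 947.7 kN; take 842.4 kN (yield).
Tension yield (gross): A_g = 70×12 = 840 mm². φR_n = 0.90 × 300 × 840 = 226.8 kN.
Governing: min(729.6, 842.4, 226.8) = 226.8 kN → gross-section yield.

226.8 kN (gross-section yield governs)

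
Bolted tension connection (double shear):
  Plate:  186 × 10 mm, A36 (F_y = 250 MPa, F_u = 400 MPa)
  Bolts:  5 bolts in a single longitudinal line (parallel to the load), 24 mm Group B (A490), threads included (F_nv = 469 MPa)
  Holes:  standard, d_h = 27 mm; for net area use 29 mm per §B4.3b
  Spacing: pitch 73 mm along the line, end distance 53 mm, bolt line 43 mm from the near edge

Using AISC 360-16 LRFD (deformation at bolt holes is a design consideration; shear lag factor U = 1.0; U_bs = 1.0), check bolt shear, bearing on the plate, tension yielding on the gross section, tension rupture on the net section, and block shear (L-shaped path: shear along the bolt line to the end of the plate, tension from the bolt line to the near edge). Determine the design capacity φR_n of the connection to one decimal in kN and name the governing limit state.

418.5 kN (gross-section yield governs)

Bolt shear: A_b = π(24)²/4 = 452.39 mm². φR_n = 0.75 × 469 × 452.39 × 5 × 2 = 1591.3 kN.
Bearing (10 mm plate, F_u = 400 MPa): end bolts L_c = 53 − 27/2 = 39.5, R_n = min(1.2×39.5×10×400, 2.4×24×10×400) = 189.6 kN/bolt; interior L_c = 73 − 27 = 46, R_n = 220.8 kN/bolt. φR_n = 0.75 × (1×189.6 + 4×220.8) = 804.6 kN.
Tension yield (gross): A_g = 186×10 = 1860 mm². φR_n = 0.90 × 250 × 1860 = 418.5 kN.
Tension rupture (net): A_n = (186 − 1×29)×10 = 1570 mm² (U = 1.0, A_e = A_n). φR_n = 0.75 × 400 × 1570 = 471.0 kN.
Block shear: shear path 1×[53+4×73] = 1×345 mm, A_gv = 3450, A_nv = 1×(345 − 4.5×29)×10 = 2145 mm²; tension to near edge: (43 − 0.5×29)×10 = 285 mm². R_n = min(0.6×400×2145, 0.6×250×3450) + 1.0×400×285 = min(514.8, 517.5) + 114 = 628.8 kN. φR_n = 0.75 × 628.8 = 471.6 kN.
Governing: min(1591.3, 804.6, 418.5, 471.0, 471.6) = 418.5 kN → gross-section yield.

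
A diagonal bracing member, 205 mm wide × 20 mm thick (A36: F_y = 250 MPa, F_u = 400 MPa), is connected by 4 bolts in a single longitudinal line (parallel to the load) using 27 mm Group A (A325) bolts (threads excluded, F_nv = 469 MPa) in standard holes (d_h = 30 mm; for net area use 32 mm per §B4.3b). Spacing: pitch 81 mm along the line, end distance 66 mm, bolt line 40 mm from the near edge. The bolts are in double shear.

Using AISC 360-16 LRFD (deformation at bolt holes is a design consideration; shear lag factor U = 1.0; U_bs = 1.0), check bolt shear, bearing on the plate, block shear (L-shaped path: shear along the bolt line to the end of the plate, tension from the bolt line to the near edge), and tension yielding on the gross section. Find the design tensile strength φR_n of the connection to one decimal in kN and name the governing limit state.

839.3 kN (block shear governs)

Bolt shear: A_b = π(27)²/4 = 572.56 mm². φR_n = 0.75 × 469 × 572.56 × 4 × 2 = 1611.2 kN.
Bearing (20 mm plate, F_u = 400 MPa): end bolts L_c = 66 − 30/2 = 51, R_n = min(1.2×51×20×400, 2.4×27×20×400) = 489.6 kN/bolt; interior L_c = 81 − 30 = 51, R_n = 489.6 kN/bolt. φR_n = 0.75 × (1×489.6 + 3×489.6) = 1468.8 kN.
Block shear: shear path 1×[66+3×81] = 1×309 mm, A_gv = 6180, A_nv = 1×(309 − 3.5×32)×20 = 3940 mm²; tension to near edge: (40 − 0.5×32)×20 = 480 mm². R_n = min(0.6×400×3940, 0.6×250×6180) + 1.0×400×480 = min(945.6, 927) + 192 = 1119 kN. φR_n = 0.75 × 1119 = 839.3 kN.
Tension yield (gross): A_g = 205×20 = 4100 mm². φR_n = 0.90 × 250 × 4100 = 922.5 kN.
Governing: min(1611.2, 1468.8, 839.3, 922.5) = 839.3 kN → block shear.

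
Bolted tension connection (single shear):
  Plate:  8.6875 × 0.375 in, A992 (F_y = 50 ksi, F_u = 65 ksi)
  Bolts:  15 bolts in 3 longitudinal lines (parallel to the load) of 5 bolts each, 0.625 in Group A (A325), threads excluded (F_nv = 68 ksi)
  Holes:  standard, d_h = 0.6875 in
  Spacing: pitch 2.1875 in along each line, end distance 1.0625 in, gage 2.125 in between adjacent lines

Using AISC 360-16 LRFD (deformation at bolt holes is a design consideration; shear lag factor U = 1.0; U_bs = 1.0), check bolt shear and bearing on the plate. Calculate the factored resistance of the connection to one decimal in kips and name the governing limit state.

Bolt shear: A_b = π(0.625)²/4 = 0.3068 in². φR_n = 0.75 × 68 × 0.3068 × 15 × 1 = 234.7 kips.
Bearing (0.375 in plate, F_u = 65 ksi): end bolts L_c = 1.0625 − 0.6875/2 = 0.71875, R_n = min(1.2×0.71875×0.375×65, 2.4×0.625×0.375×65) = 21.023 kips/bolt; interior L_c = 2.1875 − 0.6875 = 1.5, R_n = 36.563 kips/bolt. φR_n = 0.75 × (3×21.023 + 12×36.563) = 376.4 kips.
Governing: min(234.7, 376.4) = 234.7 kips → bolt shear.

234.7 kips (bolt shear governs)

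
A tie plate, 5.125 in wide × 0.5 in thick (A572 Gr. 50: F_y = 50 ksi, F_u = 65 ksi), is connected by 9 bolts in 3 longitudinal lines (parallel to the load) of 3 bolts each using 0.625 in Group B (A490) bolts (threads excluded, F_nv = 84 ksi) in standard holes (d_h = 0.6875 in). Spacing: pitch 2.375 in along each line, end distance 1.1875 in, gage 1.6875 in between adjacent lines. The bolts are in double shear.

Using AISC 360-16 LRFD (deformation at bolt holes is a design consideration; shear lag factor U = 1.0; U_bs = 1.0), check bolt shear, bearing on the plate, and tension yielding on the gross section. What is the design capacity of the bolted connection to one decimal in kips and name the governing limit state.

115.3 kips (gross-section yield governs)

Bolt shear: A_b = π(0.625)²/4 = 0.3068 in². φR_n = 0.75 × 84 × 0.3068 × 9 × 2 = 347.9 kips.
Bearing (0.5 in plate, F_u = 65 ksi): end bolts L_c = 1.1875 − 0.6875/2 = 0.84375, R_n = min(1.2×0.84375×0.5×65, 2.4×0.625×0.5×65) = 32.906 kips/bolt; interior L_c = 2.375 − 0.6875 = 1.6875, R_n = 48.75 kips/bolt. φR_n = 0.75 × (3×32.906 + 6×48.75) = 293.4 kips.
Tension yield (gross): A_g = 5.125×0.5 = 2.5625 in². φR_n = 0.90 × 50 × 2.5625 = 115.3 kips.
Governing: min(347.9, 293.4, 115.3) = 115.3 kips → gross-section yield.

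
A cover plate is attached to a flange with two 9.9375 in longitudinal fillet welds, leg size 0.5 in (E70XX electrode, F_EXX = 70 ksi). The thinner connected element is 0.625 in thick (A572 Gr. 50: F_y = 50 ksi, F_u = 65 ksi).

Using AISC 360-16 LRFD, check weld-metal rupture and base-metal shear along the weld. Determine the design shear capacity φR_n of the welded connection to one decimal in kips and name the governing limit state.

221.3 kips (weld metal governs)

Weld metal: throat = 0.707×0.5 = 0.3535 in, L = 2×9.9375 = 19.875 in. φR_n = 0.75 × 0.6 × 70 × 0.3535 × 19.875 = 221.3 kips.
Base metal shear (0.625 in plate): yield φR_n = 1.0×0.6×50×0.625×19.875 = 372.7 kips; rupture φR_n = 0.75×0.6×65×0.625×19.875 = 363.3 kips; take 363.3 kips (rupture).
Governing: min(221.3, 363.3) = 221.3 kips → weld metal.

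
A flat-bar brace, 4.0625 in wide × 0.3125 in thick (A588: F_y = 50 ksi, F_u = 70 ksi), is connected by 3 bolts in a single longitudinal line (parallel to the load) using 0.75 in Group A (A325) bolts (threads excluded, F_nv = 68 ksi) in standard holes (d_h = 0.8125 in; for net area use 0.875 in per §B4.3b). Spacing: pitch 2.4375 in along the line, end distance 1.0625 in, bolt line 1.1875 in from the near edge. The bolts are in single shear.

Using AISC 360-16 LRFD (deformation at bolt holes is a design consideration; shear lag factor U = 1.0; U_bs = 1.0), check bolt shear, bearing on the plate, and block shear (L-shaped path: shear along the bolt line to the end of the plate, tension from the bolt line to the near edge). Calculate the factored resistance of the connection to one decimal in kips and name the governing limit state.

Bolt shear: A_b = π(0.75)²/4 = 0.44179 in². φR_n = 0.75 × 68 × 0.44179 × 3 × 1 = 67.6 kips.
Bearing (0.3125 in plate, F_u = 70 ksi): end bolts L_c = 1.0625 − 0.8125/2 = 0.65625, R_n = min(1.2×0.65625×0.3125×70, 2.4×0.75×0.3125×70) = 17.227 kips/bolt; interior L_c = 2.4375 − 0.8125 = 1.625, R_n = 39.375 kips/bolt. φR_n = 0.75 × (1×17.227 + 2×39.375) = 72.0 kips.
Block shear: shear path 1×[1.0625+2×2.4375] = 1×5.9375 in, A_gv = 1.8555, A_nv = 1×(5.9375 − 2.5×0.875)×0.3125 = 1.1719 in²; tension to near edge: (1.1875 − 0.5×0.875)×0.3125 = 0.23438 in². R_n = min(0.6×70×1.1719, 0.6×50×1.8555) + 1.0×70×0.23438 = min(49.22, 55.665) + 16.407 = 65.627 kips. φR_n = 0.75 × 65.627 = 49.2 kips.
Governing: min(67.6, 72.0, 49.2) = 49.2 kips → block shear.

49.2 kips (block shear governs)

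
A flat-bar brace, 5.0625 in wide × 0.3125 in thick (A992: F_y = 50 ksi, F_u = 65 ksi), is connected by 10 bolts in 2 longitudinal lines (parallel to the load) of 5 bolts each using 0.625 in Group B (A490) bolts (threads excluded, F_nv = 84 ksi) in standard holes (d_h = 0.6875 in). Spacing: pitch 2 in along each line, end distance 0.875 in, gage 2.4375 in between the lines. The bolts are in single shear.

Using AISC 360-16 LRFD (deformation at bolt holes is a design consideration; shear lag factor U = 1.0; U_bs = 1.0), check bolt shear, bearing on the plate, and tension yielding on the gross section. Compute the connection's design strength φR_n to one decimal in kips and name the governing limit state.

71.2 kips (gross-section yield governs)

Bolt shear: A_b = π(0.625)²/4 = 0.3068 in². φR_n = 0.75 × 84 × 0.3068 × 10 × 1 = 193.3 kips.
Bearing (0.3125 in plate, F_u = 65 ksi): end bolts L_c = 0.875 − 0.6875/2 = 0.53125, R_n = min(1.2×0.53125×0.3125×65, 2.4×0.625×0.3125×65) = 12.949 kips/bolt; interior L_c = 2 − 0.6875 = 1.3125, R_n = 30.469 kips/bolt. φR_n = 0.75 × (2×12.949 + 8×30.469) = 202.2 kips.
Tension yield (gross): A_g = 5.0625×0.3125 = 1.582 in². φR_n = 0.90 × 50 × 1.582 = 71.2 kips.
Governing: min(193.3, 202.2, 71.2) = 71.2 kips → gross-section yield.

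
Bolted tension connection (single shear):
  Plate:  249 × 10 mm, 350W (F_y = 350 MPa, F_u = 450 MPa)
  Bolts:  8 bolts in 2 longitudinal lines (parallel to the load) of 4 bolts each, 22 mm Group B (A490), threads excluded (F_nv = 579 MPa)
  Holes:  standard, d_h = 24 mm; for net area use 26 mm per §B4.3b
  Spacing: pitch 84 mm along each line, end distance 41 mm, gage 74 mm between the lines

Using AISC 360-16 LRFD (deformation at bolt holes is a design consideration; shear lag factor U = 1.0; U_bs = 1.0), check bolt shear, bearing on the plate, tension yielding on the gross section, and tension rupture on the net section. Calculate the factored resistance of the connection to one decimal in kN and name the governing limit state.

664.9 kN (net-section rupture governs)

Bolt shear: A_b = π(22)²/4 = 380.13 mm². φR_n = 0.75 × 579 × 380.13 × 8 × 1 = 1320.6 kN.
Bearing (10 mm plate, F_u = 450 MPa): end bolts L_c = 41 − 24/2 = 29, R_n = min(1.2×29×10×450, 2.4×22×10×450) = 156.6 kN/bolt; interior L_c = 84 − 24 = 60, R_n = 237.6 kN/bolt. φR_n = 0.75 × (2×156.6 + 6×237.6) = 1304.1 kN.
Tension yield (gross): A_g = 249×10 = 2490 mm². φR_n = 0.90 × 350 × 2490 = 784.4 kN.
Tension rupture (net): A_n = (249 − 2×26)×10 = 1970 mm² (U = 1.0, A_e = A_n). φR_n = 0.75 × 450 × 1970 = 664.9 kN.
Governing: min(1320.6, 1304.1, 784.4, 664.9) = 664.9 kN → net-section rupture.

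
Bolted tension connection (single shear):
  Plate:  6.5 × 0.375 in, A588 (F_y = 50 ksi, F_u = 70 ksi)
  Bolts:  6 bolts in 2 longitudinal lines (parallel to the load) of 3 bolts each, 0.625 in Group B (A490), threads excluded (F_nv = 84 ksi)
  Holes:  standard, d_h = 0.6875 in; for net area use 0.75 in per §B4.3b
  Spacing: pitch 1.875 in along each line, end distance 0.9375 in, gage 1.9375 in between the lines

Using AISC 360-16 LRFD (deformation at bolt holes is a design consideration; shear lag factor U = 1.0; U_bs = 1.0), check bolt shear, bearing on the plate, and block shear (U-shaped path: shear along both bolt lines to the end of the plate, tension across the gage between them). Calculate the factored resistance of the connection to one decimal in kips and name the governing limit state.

Bolt shear: A_b = π(0.625)²/4 = 0.3068 in². φR_n = 0.75 × 84 × 0.3068 × 6 × 1 = 116.0 kips.
Bearing (0.375 in plate, F_u = 70 ksi): end bolts L_c = 0.9375 − 0.6875/2 = 0.59375, R_n = min(1.2×0.59375×0.375×70, 2.4×0.625×0.375×70) = 18.703 kips/bolt; interior L_c = 1.875 − 0.6875 = 1.1875, R_n = 37.406 kips/bolt. φR_n = 0.75 × (2×18.703 + 4×37.406) = 140.3 kips.
Block shear: shear path 2×[0.9375+2×1.875] = 2×4.6875 in, A_gv = 3.5156, A_nv = 2×(4.6875 − 2.5×0.75)×0.375 = 2.1094 in²; tension across gage: (1.9375 − 1×0.75)×0.375 = 0.44531 in². R_n = min(0.6×70×2.1094, 0.6×50×3.5156) + 1.0×70×0.44531 = min(88.595, 105.47) + 31.172 = 119.77 kips. φR_n = 0.75 × 119.77 = 89.8 kips.
Governing: min(116.0, 140.3, 89.8) = 89.8 kips → block shear.

89.8 kips (block shear governs)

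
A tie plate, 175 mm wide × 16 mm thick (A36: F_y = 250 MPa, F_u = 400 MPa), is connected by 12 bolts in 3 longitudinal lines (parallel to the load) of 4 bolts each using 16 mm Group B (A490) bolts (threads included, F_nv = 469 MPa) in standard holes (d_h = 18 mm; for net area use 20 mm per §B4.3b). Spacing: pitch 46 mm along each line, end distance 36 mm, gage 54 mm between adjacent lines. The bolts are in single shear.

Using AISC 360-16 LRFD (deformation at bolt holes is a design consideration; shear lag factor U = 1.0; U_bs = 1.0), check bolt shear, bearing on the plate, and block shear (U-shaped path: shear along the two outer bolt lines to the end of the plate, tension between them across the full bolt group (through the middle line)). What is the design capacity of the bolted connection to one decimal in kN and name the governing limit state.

848.7 kN (bolt shear governs)

Bolt shear: A_b = π(16)²/4 = 201.06 mm². φR_n = 0.75 × 469 × 201.06 × 12 × 1 = 848.7 kN.
Bearing (16 mm plate, F_u = 400 MPa): end bolts L_c = 36 − 18/2 = 27, R_n = min(1.2×27×16×400, 2.4×16×16×400) = 207.36 kN/bolt; interior L_c = 46 − 18 = 28, R_n = 215.04 kN/bolt. φR_n = 0.75 × (3×207.36 + 9×215.04) = 1918.1 kN.
Block shear: shear path 2×[36+3×46] = 2×174 mm, A_gv = 5568, A_nv = 2×(174 − 3.5×20)×16 = 3328 mm²; tension across gage: (108 − 2×20)×16 = 1088 mm². R_n = min(0.6×400×3328, 0.6×250×5568) + 1.0×400×1088 = min(798.72, 835.2) + 435.2 = 1233.9 kN. φR_n = 0.75 × 1233.9 = 925.4 kN.
Governing: min(848.7, 1918.1, 925.4) = 848.7 kN → bolt shear.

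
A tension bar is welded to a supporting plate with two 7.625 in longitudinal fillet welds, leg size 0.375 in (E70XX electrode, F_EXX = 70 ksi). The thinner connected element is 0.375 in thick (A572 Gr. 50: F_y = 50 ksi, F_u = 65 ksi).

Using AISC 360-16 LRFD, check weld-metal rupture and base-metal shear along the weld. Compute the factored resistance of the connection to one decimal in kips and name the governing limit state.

127.4 kips (weld metal governs)

Weld metal: throat = 0.707×0.375 = 0.26513 in, L = 2×7.625 = 15.25 in. φR_n = 0.75 × 0.6 × 70 × 0.26513 × 15.25 = 127.4 kips.
Base metal shear (0.375 in plate): yield φR_n = 1.0×0.6×50×0.375×15.25 = 171.6 kips; rupture φR_n = 0.75×0.6×65×0.375×15.25 = 167.3 kips; take 167.3 kips (rupture).
Governing: min(127.4, 167.3) = 127.4 kips → weld metal.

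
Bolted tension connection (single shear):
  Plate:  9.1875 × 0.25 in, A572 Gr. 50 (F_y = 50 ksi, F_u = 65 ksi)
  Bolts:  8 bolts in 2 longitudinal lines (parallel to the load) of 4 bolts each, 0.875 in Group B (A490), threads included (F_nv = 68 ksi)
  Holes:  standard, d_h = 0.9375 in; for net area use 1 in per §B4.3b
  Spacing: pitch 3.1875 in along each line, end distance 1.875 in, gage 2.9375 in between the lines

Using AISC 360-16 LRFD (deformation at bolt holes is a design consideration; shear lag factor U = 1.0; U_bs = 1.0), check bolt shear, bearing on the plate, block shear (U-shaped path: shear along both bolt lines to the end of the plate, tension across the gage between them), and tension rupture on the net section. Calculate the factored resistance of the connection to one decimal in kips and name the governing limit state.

Bolt shear: A_b = π(0.875)²/4 = 0.60132 in². φR_n = 0.75 × 68 × 0.60132 × 8 × 1 = 245.3 kips.
Bearing (0.25 in plate, F_u = 65 ksi): end bolts L_c = 1.875 − 0.9375/2 = 1.40625, R_n = min(1.2×1.40625×0.25×65, 2.4×0.875×0.25×65) = 27.422 kips/bolt; interior L_c = 3.1875 − 0.9375 = 2.25, R_n = 34.125 kips/bolt. φR_n = 0.75 × (2×27.422 + 6×34.125) = 194.7 kips.
Block shear: shear path 2×[1.875+3×3.1875] = 2×11.4375 in, A_gv = 5.7188, A_nv = 2×(11.4375 − 3.5×1)×0.25 = 3.9688 in²; tension across gage: (2.9375 − 1×1)×0.25 = 0.48438 in². R_n = min(0.6×65×3.9688, 0.6×50×5.7188) + 1.0×65×0.48438 = min(154.78, 171.56) + 31.485 = 186.27 kips. φR_n = 0.75 × 186.27 = 139.7 kips.
Tension rupture (net): A_n = (9.1875 − 2×1)×0.25 = 1.7969 in² (U = 1.0, A_e = A_n). φR_n = 0.75 × 65 × 1.7969 = 87.6 kips.
Governing: min(245.3, 194.7, 139.7, 87.6) = 87.6 kips → net-section rupture.

87.6 kips (net-section rupture governs)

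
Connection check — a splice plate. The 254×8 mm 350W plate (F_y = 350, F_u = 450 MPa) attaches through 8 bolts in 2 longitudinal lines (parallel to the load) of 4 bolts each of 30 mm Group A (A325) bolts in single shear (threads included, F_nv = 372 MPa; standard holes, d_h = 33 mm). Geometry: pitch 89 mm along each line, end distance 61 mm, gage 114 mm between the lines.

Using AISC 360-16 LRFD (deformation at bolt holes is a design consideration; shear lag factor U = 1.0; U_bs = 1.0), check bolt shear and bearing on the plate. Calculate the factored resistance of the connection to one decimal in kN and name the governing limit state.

1377.0 kN (bearing governs)

Bolt shear: A_b = π(30)²/4 = 706.86 mm². φR_n = 0.75 × 372 × 706.86 × 8 × 1 = 1577.7 kN.
Bearing (8 mm plate, F_u = 450 MPa): end bolts L_c = 61 − 33/2 = 44.5, R_n = min(1.2×44.5×8×450, 2.4×30×8×450) = 192.24 kN/bolt; interior L_c = 89 − 33 = 56, R_n = 241.92 kN/bolt. φR_n = 0.75 × (2×192.24 + 6×241.92) = 1377.0 kN.
Governing: min(1577.7, 1377.0) = 1377.0 kN → bearing.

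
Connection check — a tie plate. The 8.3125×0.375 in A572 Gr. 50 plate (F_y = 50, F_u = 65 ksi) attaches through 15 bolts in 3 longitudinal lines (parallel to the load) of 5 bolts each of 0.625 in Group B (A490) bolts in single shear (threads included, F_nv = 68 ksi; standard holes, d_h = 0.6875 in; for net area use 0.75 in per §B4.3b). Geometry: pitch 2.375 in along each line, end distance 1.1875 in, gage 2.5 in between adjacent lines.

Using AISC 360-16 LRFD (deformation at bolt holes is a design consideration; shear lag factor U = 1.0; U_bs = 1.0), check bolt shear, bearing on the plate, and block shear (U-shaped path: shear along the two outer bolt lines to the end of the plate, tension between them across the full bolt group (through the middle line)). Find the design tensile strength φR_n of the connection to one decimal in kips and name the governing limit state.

224.4 kips (block shear governs)

Bolt shear: A_b = π(0.625)²/4 = 0.3068 in². φR_n = 0.75 × 68 × 0.3068 × 15 × 1 = 234.7 kips.
Bearing (0.375 in plate, F_u = 65 ksi): end bolts L_c = 1.1875 − 0.6875/2 = 0.84375, R_n = min(1.2×0.84375×0.375×65, 2.4×0.625×0.375×65) = 24.68 kips/bolt; interior L_c = 2.375 − 0.6875 = 1.6875, R_n = 36.563 kips/bolt. φR_n = 0.75 × (3×24.68 + 12×36.563) = 384.6 kips.
Block shear: shear path 2×[1.1875+4×2.375] = 2×10.6875 in, A_gv = 8.0156, A_nv = 2×(10.6875 − 4.5×0.75)×0.375 = 5.4844 in²; tension across gage: (5 − 2×0.75)×0.375 = 1.3125 in². R_n = min(0.6×65×5.4844, 0.6×50×8.0156) + 1.0×65×1.3125 = min(213.89, 240.47) + 85.313 = 299.2 kips. φR_n = 0.75 × 299.2 = 224.4 kips.
Governing: min(234.7, 384.6, 224.4) = 224.4 kips → block shear.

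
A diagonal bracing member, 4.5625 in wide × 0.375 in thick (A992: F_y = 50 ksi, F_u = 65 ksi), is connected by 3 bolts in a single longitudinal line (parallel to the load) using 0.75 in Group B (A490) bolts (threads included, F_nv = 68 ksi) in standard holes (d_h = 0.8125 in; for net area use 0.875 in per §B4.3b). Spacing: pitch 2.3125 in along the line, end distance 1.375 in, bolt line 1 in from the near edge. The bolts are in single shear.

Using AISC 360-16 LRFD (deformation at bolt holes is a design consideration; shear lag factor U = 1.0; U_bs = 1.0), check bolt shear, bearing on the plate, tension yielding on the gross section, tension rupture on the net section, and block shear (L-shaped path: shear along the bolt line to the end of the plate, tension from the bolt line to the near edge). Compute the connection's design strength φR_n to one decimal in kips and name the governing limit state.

Bolt shear: A_b = π(0.75)²/4 = 0.44179 in². φR_n = 0.75 × 68 × 0.44179 × 3 × 1 = 67.6 kips.
Bearing (0.375 in plate, F_u = 65 ksi): end bolts L_c = 1.375 − 0.8125/2 = 0.96875, R_n = min(1.2×0.96875×0.375×65, 2.4×0.75×0.375×65) = 28.336 kips/bolt; interior L_c = 2.3125 − 0.8125 = 1.5, R_n = 43.875 kips/bolt. φR_n = 0.75 × (1×28.336 + 2×43.875) = 87.1 kips.
Tension yield (gross): A_g = 4.5625×0.375 = 1.7109 in². φR_n = 0.90 × 50 × 1.7109 = 77.0 kips.
Tension rupture (net): A_n = (4.5625 − 1×0.875)×0.375 = 1.3828 in² (U = 1.0, A_e = A_n). φR_n = 0.75 × 65 × 1.3828 = 67.4 kips.
Block shear: shear path 1×[1.375+2×2.3125] = 1×6 in, A_gv = 2.25, A_nv = 1×(6 − 2.5×0.875)×0.375 = 1.4297 in²; tension to near edge: (1 − 0.5×0.875)×0.375 = 0.21094 in². R_n = min(0.6×65×1.4297, 0.6×50×2.25) + 1.0×65×0.21094 = min(55.758, 67.5) + 13.711 = 69.469 kips. φR_n = 0.75 × 69.469 = 52.1 kips.
Governing: min(67.6, 87.1, 77.0, 67.4, 52.1) = 52.1 kips → block shear.

52.1 kips (block shear governs)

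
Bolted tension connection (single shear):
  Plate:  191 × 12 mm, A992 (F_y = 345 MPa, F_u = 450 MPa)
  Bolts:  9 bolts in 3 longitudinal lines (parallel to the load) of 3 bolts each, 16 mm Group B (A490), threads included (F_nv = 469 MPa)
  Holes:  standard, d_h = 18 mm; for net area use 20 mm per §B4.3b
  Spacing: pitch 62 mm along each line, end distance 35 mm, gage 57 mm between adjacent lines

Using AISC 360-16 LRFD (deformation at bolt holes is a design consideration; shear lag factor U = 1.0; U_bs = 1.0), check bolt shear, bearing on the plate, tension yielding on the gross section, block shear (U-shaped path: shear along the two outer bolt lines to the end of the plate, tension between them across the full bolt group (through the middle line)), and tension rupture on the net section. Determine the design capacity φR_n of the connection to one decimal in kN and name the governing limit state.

Bolt shear: A_b = π(16)²/4 = 201.06 mm². φR_n = 0.75 × 469 × 201.06 × 9 × 1 = 636.5 kN.
Bearing (12 mm plate, F_u = 450 MPa): end bolts L_c = 35 − 18/2 = 26, R_n = min(1.2×26×12×450, 2.4×16×12×450) = 168.48 kN/bolt; interior L_c = 62 − 18 = 44, R_n = 207.36 kN/bolt. φR_n = 0.75 × (3×168.48 + 6×207.36) = 1312.2 kN.
Tension yield (gross): A_g = 191×12 = 2292 mm². φR_n = 0.90 × 345 × 2292 = 711.7 kN.
Block shear: shear path 2×[35+2×62] = 2×159 mm, A_gv = 3816, A_nv = 2×(159 − 2.5×20)×12 = 2616 mm²; tension across gage: (114 − 2×20)×12 = 888 mm². R_n = min(0.6×450×2616, 0.6×345×3816) + 1.0×450×888 = min(706.32, 789.91) + 399.6 = 1105.9 kN. φR_n = 0.75 × 1105.9 = 829.4 kN.
Tension rupture (net): A_n = (191 − 3×20)×12 = 1572 mm² (U = 1.0, A_e = A_n). φR_n = 0.75 × 450 × 1572 = 530.6 kN.
Governing: min(636.5, 1312.2, 711.7, 829.4, 530.6) = 530.6 kN → net-section rupture.

530.6 kN (net-section rupture governs)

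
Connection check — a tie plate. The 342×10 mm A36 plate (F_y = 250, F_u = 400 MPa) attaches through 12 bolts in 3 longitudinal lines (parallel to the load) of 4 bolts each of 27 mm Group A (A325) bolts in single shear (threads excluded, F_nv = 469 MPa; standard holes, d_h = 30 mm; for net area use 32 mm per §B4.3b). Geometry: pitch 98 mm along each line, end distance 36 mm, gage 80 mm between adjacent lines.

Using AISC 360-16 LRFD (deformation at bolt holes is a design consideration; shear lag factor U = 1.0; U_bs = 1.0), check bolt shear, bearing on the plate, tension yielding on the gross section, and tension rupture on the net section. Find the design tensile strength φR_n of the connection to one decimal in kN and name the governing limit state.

Bolt shear: A_b = π(27)²/4 = 572.56 mm². φR_n = 0.75 × 469 × 572.56 × 12 × 1 = 2416.8 kN.
Bearing (10 mm plate, F_u = 400 MPa): end bolts L_c = 36 − 30/2 = 21, R_n = min(1.2×21×10×400, 2.4×27×10×400) = 100.8 kN/bolt; interior L_c = 98 − 30 = 68, R_n = 259.2 kN/bolt. φR_n = 0.75 × (3×100.8 + 9×259.2) = 1976.4 kN.
Tension yield (gross): A_g = 342×10 = 3420 mm². φR_n = 0.90 × 250 × 3420 = 769.5 kN.
Tension rupture (net): A_n = (342 − 3×32)×10 = 2460 mm² (U = 1.0, A_e = A_n). φR_n = 0.75 × 400 × 2460 = 738.0 kN.
Governing: min(2416.8, 1976.4, 769.5, 738.0) = 738.0 kN → net-section rupture.

738.0 kN (net-section rupture governs)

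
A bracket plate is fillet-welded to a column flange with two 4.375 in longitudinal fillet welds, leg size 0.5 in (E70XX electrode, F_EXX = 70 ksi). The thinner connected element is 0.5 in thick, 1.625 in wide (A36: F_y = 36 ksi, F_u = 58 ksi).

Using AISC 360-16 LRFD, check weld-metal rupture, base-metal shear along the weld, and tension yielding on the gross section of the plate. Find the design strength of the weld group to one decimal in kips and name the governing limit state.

Weld metal: throat = 0.707×0.5 = 0.3535 in, L = 2×4.375 = 8.75 in. φR_n = 0.75 × 0.6 × 70 × 0.3535 × 8.75 = 97.4 kips.
Base metal shear (0.5 in plate): yield φR_n = 1.0×0.6×36×0.5×8.75 = 94.5 kips; rupture φR_n = 0.75×0.6×58×0.5×8.75 = 114.2 kips; take 94.5 kips (yield).
Tension yield (gross): A_g = 1.625×0.5 = 0.8125 in². φR_n = 0.90 × 36 × 0.8125 = 26.3 kips.
Governing: min(97.4, 94.5, 26.3) = 26.3 kips → gross-section yield.

26.3 kips (gross-section yield governs)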